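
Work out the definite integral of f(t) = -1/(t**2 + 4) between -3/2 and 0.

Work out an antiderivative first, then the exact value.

Antiderivative: F(t) = -atan(t/2)/2; value = -atan(3/4)/2

Whatever form F(t) takes, F'(t) = f(t) is non-negotiable.
F(t) = -atan(t/2)/2 is an antiderivative of f.
Check: d/dt[-atan(t/2)/2] = -1/(t**2 + 4) = f(t).
F(0) = 0; F(-3/2) = atan(3/4)/2.
Integral = F(0) - F(-3/2) = -atan(3/4)/2.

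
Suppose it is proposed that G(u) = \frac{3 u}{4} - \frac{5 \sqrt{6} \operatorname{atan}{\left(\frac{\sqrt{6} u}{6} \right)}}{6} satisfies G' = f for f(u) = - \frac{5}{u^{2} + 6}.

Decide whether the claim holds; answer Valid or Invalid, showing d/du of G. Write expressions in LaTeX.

d/du[G] = \frac{3 u^{2} - 2}{4 u^{2} + 24}
d/du[G] - f(u) = \frac{3}{4} != 0.

Invalid: d/du[G] - f = \frac{3}{4}, which is not 0.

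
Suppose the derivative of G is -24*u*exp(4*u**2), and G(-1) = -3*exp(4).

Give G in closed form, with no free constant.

G(u) = -3*exp(4*u**2)

G'(u) matches the chain-rule pattern g'(h)*h' with inner function h(u) = 4*u**2; substituting w = h(u) collapses the integral.
A general antiderivative is -3*exp(4*u**2) + C.
The condition gives C = -3*exp(4) - (-3*exp(4)) = 0.
So G(u) = -3*exp(4*u**2).
Check: d/du[-3*exp(4*u**2)] = -24*u*exp(4*u**2) = G'(u).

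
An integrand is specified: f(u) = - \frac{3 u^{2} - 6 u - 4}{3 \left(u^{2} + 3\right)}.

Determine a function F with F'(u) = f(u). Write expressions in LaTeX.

An antiderivative is F(u) = - \frac{9 u - 9 \log{\left(u^{2} + 3 \right)} - 13 \sqrt{3} \operatorname{atan}{\left(\frac{\sqrt{3} u}{3} \right)}}{9}.

Recover f(u) by differentiating a candidate F(u); any mismatch rules it out.
Check: d/du[- \frac{9 u - 9 \log{\left(u^{2} + 3 \right)} - 13 \sqrt{3} \operatorname{atan}{\left(\frac{\sqrt{3} u}{3} \right)}}{9}] = \frac{- 3 u^{2} + 6 u + 4}{3 u^{2} + 9}, which equals f(u).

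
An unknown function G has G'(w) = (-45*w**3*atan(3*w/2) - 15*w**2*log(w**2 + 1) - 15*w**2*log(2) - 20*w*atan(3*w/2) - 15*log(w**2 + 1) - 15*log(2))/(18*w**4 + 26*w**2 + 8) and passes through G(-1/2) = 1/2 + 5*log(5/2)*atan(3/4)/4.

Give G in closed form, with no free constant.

G(w) = -5*log(2*w**2 + 2)*atan(3*w/2)/4 + 1/2

Recognize the product-rule pattern: G'(w) = u'v + uv' with u = -5*atan(3*w/2)/4, v = log(2*w**2 + 2), so integration by parts undoes it.
A general antiderivative is -5*log(2*w**2 + 2)*atan(3*w/2)/4 + C.
The condition gives C = 1/2 + 5*log(5/2)*atan(3/4)/4 - (5*log(5/2)*atan(3/4)/4) = 1/2.
So G(w) = -5*log(2*w**2 + 2)*atan(3*w/2)/4 + 1/2.
Check: d/dw[-5*log(2*w**2 + 2)*atan(3*w/2)/4 + 1/2] = (-45*w**3*atan(3*w/2) - 15*w**2*log(w**2 + 1) - 15*w**2*log(2) - 20*w*atan(3*w/2) - 15*log(w**2 + 1) - 15*log(2))/(18*w**4 + 26*w**2 + 8) = G'(w).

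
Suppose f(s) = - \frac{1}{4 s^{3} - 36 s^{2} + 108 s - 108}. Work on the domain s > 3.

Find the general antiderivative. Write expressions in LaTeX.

F(s) = \frac{1}{8 \left(s - 3\right)^{2}} + C

Check any antiderivative F(s) by computing F'(s) and comparing it with f(s).
Check: d/ds[\frac{1}{8 \left(s - 3\right)^{2}}] = - \frac{1}{4 s^{3} - 36 s^{2} + 108 s - 108} = f(s).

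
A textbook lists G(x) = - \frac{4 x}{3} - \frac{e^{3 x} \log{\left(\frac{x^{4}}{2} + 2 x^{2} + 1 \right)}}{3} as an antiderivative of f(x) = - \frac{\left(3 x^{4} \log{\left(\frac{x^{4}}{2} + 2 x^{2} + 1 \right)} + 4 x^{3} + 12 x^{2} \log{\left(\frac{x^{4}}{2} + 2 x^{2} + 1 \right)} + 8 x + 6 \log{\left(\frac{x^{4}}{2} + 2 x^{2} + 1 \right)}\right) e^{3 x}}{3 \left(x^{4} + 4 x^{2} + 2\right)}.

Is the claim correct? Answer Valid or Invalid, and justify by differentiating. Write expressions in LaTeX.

Invalid: d/dx[G] - f = - \frac{4}{3}, which is not 0.

d/dx[G] = \frac{- 3 x^{4} e^{3 x} \log{\left(\frac{x^{4}}{2} + 2 x^{2} + 1 \right)} - 4 x^{4} - 4 x^{3} e^{3 x} - 12 x^{2} e^{3 x} \log{\left(\frac{x^{4}}{2} + 2 x^{2} + 1 \right)} - 16 x^{2} - 8 x e^{3 x} - 6 e^{3 x} \log{\left(\frac{x^{4}}{2} + 2 x^{2} + 1 \right)} - 8}{3 x^{4} + 12 x^{2} + 6}
d/dx[G] - f(x) = - \frac{4}{3} != 0.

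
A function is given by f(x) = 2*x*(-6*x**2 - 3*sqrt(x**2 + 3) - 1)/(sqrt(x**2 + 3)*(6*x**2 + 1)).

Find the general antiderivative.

F(x) = -2*sqrt(x**2 + 3) - log(2*x**2 + 1/3)/2 + C

Whatever form F(x) takes, F'(x) = f(x) is non-negotiable.
Check: d/dx[-2*sqrt(x**2 + 3) - log(2*x**2 + 1/3)/2] = (-12*x**3 - 6*x*sqrt(x**2 + 3) - 2*x)/(6*x**2*sqrt(x**2 + 3) + sqrt(x**2 + 3)), which equals f(x).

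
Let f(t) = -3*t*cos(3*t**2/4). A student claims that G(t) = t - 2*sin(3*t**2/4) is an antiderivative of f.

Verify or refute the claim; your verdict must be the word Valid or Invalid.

d/dt[G] = -3*t*cos(3*t**2/4) + 1
d/dt[G] - f(t) = 1 != 0.

Invalid: d/dt[G] - f = 1, which is not 0.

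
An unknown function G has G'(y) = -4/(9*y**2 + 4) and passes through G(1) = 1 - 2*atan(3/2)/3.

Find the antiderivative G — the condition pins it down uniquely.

A candidate passes only if d/dy[G] lands on the given G'(y) exactly.
A general antiderivative is -2*atan(3*y/2)/3 + C.
The condition gives C = 1 - 2*atan(3/2)/3 - (-2*atan(3/2)/3) = 1.
So G(y) = (3 - 2*atan(3*y/2))/3.
Check: d/dy[(3 - 2*atan(3*y/2))/3] = -4/(9*y**2 + 4) = G'(y).

G(y) = (3 - 2*atan(3*y/2))/3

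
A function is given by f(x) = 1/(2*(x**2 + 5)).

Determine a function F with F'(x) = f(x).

Check any antiderivative F(x) by computing F'(x) and comparing it with f(x).
Check: d/dx[sqrt(5)*atan(sqrt(5)*x/5)/10] = 1/(2*x**2 + 10), which equals f(x).

An antiderivative is F(x) = sqrt(5)*atan(sqrt(5)*x/5)/10.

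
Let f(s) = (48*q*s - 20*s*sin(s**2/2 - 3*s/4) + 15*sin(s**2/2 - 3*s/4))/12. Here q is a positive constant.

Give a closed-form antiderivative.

An antiderivative F(s) passes only if d/ds[F] lands on f(s) exactly.
Check: d/ds[2*q*s**2 + 5*cos(s**2/2 - 3*s/4)/3] = 4*q*s - 5*s*sin(s**2/2 - 3*s/4)/3 + 5*sin(s**2/2 - 3*s/4)/4, which equals f(s).

An antiderivative is F(s) = 2*q*s**2 + 5*cos(s**2/2 - 3*s/4)/3.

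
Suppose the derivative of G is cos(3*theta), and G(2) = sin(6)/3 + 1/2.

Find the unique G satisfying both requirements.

Whatever form G(theta) takes, its d/dtheta must return the stated G'(theta).
A general antiderivative is sin(3*theta)/3 + C.
The condition gives C = sin(6)/3 + 1/2 - (sin(6)/3) = 1/2.
So G(theta) = (2*sin(3*theta) + 3)/6.
Check: d/dtheta[(2*sin(3*theta) + 3)/6] = cos(3*theta) = G'(theta).

G(theta) = (2*sin(3*theta) + 3)/6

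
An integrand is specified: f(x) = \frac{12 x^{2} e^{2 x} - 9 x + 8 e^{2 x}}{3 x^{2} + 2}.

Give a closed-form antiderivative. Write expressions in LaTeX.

Since d/dx undoes antidifferentiation here, F'(x) = f(x) is required of F(x).
Check: d/dx[\frac{4 e^{2 x} - 3 \log{\left(\frac{3 x^{2}}{2} + 1 \right)}}{2}] = \frac{12 x^{2} e^{2 x} - 9 x + 8 e^{2 x}}{3 x^{2} + 2} = f(x).

An antiderivative is F(x) = \frac{4 e^{2 x} - 3 \log{\left(\frac{3 x^{2}}{2} + 1 \right)}}{2}.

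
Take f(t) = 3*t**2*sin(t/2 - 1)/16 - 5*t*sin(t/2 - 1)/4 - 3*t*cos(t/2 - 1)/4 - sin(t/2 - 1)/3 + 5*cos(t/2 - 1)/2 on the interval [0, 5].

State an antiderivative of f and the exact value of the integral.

Antiderivative: F(t) = -3*t**2*cos(t/2 - 1)/8 + 5*t*cos(t/2 - 1)/2 + 2*cos(t/2 - 1)/3; value = -2*cos(1)/3 + 91*cos(3/2)/24

f has the shape u'v + uv' for u = -3*t**2/8 + 5*t/2 + 2/3 and v = cos(t/2 - 1) — it is the derivative of the product u*v.
F(t) = -3*t**2*cos(t/2 - 1)/8 + 5*t*cos(t/2 - 1)/2 + 2*cos(t/2 - 1)/3 is an antiderivative of f.
Check: d/dt[-3*t**2*cos(t/2 - 1)/8 + 5*t*cos(t/2 - 1)/2 + 2*cos(t/2 - 1)/3] = 3*t**2*sin(t/2 - 1)/16 - 5*t*sin(t/2 - 1)/4 - 3*t*cos(t/2 - 1)/4 - sin(t/2 - 1)/3 + 5*cos(t/2 - 1)/2 = f(t).
F(5) = 91*cos(3/2)/24; F(0) = 2*cos(1)/3.
Integral = F(5) - F(0) = -2*cos(1)/3 + 91*cos(3/2)/24.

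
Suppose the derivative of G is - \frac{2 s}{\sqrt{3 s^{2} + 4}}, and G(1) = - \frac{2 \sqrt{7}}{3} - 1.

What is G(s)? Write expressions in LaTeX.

G(s) = - \frac{2 \sqrt{3 s^{2} + 4}}{3} - 1

G'(s) matches the chain-rule pattern g'(h)*h' with inner function h(s) = 3 s^{2} + 4; substituting u = h(s) collapses the integral.
A general antiderivative is - \frac{2 \sqrt{3 s^{2} + 4}}{3} + C.
The condition gives C = - \frac{2 \sqrt{7}}{3} - 1 - (- \frac{2 \sqrt{7}}{3}) = -1.
So G(s) = - \frac{2 \sqrt{3 s^{2} + 4}}{3} - 1.
Check: d/ds[- \frac{2 \sqrt{3 s^{2} + 4}}{3} - 1] = - \frac{2 s}{\sqrt{3 s^{2} + 4}} = G'(s).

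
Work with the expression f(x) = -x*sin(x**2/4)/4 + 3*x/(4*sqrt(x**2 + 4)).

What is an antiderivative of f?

An antiderivative is F(x) = (3*sqrt(x**2 + 4) + 2*cos(x**2/4))/4.

The integrand splits into summands that can be handled one at a time.
Check: d/dx[(3*sqrt(x**2 + 4) + 2*cos(x**2/4))/4] = (-x*sqrt(x**2 + 4)*sin(x**2/4) + 3*x)/(4*sqrt(x**2 + 4)), which equals f(x).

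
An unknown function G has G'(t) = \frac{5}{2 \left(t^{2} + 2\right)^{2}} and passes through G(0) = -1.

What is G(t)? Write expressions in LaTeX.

A candidate passes only if d/dt[G] lands on the given G'(t) exactly.
A general antiderivative is \frac{5 t}{8 t^{2} + 16} + \frac{5 \sqrt{2} \operatorname{atan}{\left(\frac{\sqrt{2} t}{2} \right)}}{16} + C.
The condition gives C = -1 - (0) = -1.
So G(t) = \frac{5 \sqrt{2} t^{2} \operatorname{atan}{\left(\frac{\sqrt{2} t}{2} \right)} - 16 t^{2} + 10 t + 10 \sqrt{2} \operatorname{atan}{\left(\frac{\sqrt{2} t}{2} \right)} - 32}{16 \left(t^{2} + 2\right)}.
Check: d/dt[\frac{5 \sqrt{2} t^{2} \operatorname{atan}{\left(\frac{\sqrt{2} t}{2} \right)} - 16 t^{2} + 10 t + 10 \sqrt{2} \operatorname{atan}{\left(\frac{\sqrt{2} t}{2} \right)} - 32}{16 \left(t^{2} + 2\right)}] = \frac{5}{2 t^{4} + 8 t^{2} + 8}, which equals G'(t).

G(t) = \frac{5 \sqrt{2} t^{2} \operatorname{atan}{\left(\frac{\sqrt{2} t}{2} \right)} - 16 t^{2} + 10 t + 10 \sqrt{2} \operatorname{atan}{\left(\frac{\sqrt{2} t}{2} \right)} - 32}{16 \left(t^{2} + 2\right)}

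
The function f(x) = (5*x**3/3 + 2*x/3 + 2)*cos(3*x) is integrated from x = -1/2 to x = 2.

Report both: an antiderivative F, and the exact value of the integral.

Whatever form F(x) takes, F'(x) = f(x) is non-negotiable.
F(x) = 5*x**3*sin(3*x)/9 + 5*x**2*cos(3*x)/9 - 4*x*sin(3*x)/27 + 2*sin(3*x)/3 - 4*cos(3*x)/81 is an antiderivative of f.
Check: d/dx[5*x**3*sin(3*x)/9 + 5*x**2*cos(3*x)/9 - 4*x*sin(3*x)/27 + 2*sin(3*x)/3 - 4*cos(3*x)/81] = 5*x**3*cos(3*x)/3 + 2*x*cos(3*x)/3 + 2*cos(3*x), which equals f(x).
F(2) = 130*sin(6)/27 + 176*cos(6)/81; F(-1/2) = -145*sin(3/2)/216 + 29*cos(3/2)/324.
Integral = F(2) - F(-1/2) = 130*sin(6)/27 - 29*cos(3/2)/324 + 145*sin(3/2)/216 + 176*cos(6)/81.

Antiderivative: F(x) = 5*x**3*sin(3*x)/9 + 5*x**2*cos(3*x)/9 - 4*x*sin(3*x)/27 + 2*sin(3*x)/3 - 4*cos(3*x)/81; value = 130*sin(6)/27 - 29*cos(3/2)/324 + 145*sin(3/2)/216 + 176*cos(6)/81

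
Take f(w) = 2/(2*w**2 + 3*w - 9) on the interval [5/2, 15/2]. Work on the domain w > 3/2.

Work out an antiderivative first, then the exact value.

Antiderivative: F(w) = 2*(log(w - 3/2) - log(w + 3))/9; value = -2*log(21/2)/9 + 2*log(11/2)/9 + 2*log(6)/9

Factor the denominator ((w + 3)*(2*w - 3)) and decompose: f = 4/(9*(2*w - 3)) - 2/(9*(w + 3)); each piece integrates to a log, atan, or power term.
F(w) = 2*(log(w - 3/2) - log(w + 3))/9 is an antiderivative of f.
Check: d/dw[2*(log(w - 3/2) - log(w + 3))/9] = 2/(2*w**2 + 3*w - 9) = f(w).
F(15/2) = -2*log(21/2)/9 + 2*log(6)/9; F(5/2) = -2*log(11/2)/9.
Integral = F(15/2) - F(5/2) = -2*log(21/2)/9 + 2*log(11/2)/9 + 2*log(6)/9.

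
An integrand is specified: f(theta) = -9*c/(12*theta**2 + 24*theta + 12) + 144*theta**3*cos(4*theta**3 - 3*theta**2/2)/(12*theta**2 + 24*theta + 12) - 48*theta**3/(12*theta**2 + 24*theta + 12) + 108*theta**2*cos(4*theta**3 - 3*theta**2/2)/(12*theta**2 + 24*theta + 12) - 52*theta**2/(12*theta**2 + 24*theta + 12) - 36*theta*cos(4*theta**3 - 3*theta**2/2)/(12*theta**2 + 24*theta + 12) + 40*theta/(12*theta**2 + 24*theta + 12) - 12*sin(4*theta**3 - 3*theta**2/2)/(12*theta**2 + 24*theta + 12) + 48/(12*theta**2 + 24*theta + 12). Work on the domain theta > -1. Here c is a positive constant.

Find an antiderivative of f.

Recognize the product-rule pattern: f = u'v + uv' with u = 1/(theta + 1), v = -3*c*theta/4 - 2*theta**3 + 5*theta**2/3 + sin(4*theta**3 - 3*theta**2/2) - 4, so integration by parts undoes it.
Check: d/dtheta[(-9*c*theta - 24*theta**3 + 20*theta**2 + 12*sin(4*theta**3 - 3*theta**2/2) - 48)/(12*theta + 12)] = (-9*c + 144*theta**3*cos(4*theta**3 - 3*theta**2/2) - 48*theta**3 + 108*theta**2*cos(4*theta**3 - 3*theta**2/2) - 52*theta**2 - 36*theta*cos(4*theta**3 - 3*theta**2/2) + 40*theta - 12*sin(4*theta**3 - 3*theta**2/2) + 48)/(12*theta**2 + 24*theta + 12), which equals f(theta).

An antiderivative is F(theta) = (-9*c*theta - 24*theta**3 + 20*theta**2 + 12*sin(4*theta**3 - 3*theta**2/2) - 48)/(12*theta + 12).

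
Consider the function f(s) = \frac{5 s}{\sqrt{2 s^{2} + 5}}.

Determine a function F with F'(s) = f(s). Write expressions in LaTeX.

An antiderivative is F(s) = \frac{5 \sqrt{2 s^{2} + 5}}{2}.

f matches the chain-rule pattern g'(h)*h' with inner function h(s) = 2 s^{2} + 5; substituting u = h(s) collapses the integral.
Check: d/ds[\frac{5 \sqrt{2 s^{2} + 5}}{2}] = \frac{5 s}{\sqrt{2 s^{2} + 5}} = f(s).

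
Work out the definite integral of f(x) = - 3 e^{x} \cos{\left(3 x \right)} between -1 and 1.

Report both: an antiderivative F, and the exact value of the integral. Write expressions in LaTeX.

Any candidate F(x) must reproduce f(x) exactly when differentiated.
F(x) = - \frac{9 e^{x} \sin{\left(3 x \right)}}{10} - \frac{3 e^{x} \cos{\left(3 x \right)}}{10} is an antiderivative of f.
Check: d/dx[- \frac{9 e^{x} \sin{\left(3 x \right)}}{10} - \frac{3 e^{x} \cos{\left(3 x \right)}}{10}] = - 3 e^{x} \cos{\left(3 x \right)} = f(x).
F(1) = - \frac{9 e \sin{\left(3 \right)}}{10} - \frac{3 e \cos{\left(3 \right)}}{10}; F(-1) = \frac{9 \sin{\left(3 \right)}}{10 e} - \frac{3 \cos{\left(3 \right)}}{10 e}.
Integral = F(1) - F(-1) = - \frac{9 e \sin{\left(3 \right)}}{10} + \frac{3 \cos{\left(3 \right)}}{10 e} - \frac{9 \sin{\left(3 \right)}}{10 e} - \frac{3 e \cos{\left(3 \right)}}{10}.

Antiderivative: F(x) = - \frac{9 e^{x} \sin{\left(3 x \right)}}{10} - \frac{3 e^{x} \cos{\left(3 x \right)}}{10}; value = - \frac{9 e \sin{\left(3 \right)}}{10} + \frac{3 \cos{\left(3 \right)}}{10 e} - \frac{9 \sin{\left(3 \right)}}{10 e} - \frac{3 e \cos{\left(3 \right)}}{10}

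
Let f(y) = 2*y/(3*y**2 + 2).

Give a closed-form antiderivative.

An antiderivative is F(y) = log(y**2 + 2/3)/3.

f matches the chain-rule pattern g'(h)*h' with inner function h(y) = y**2 + 2/3; substituting u = h(y) collapses the integral.
Check: d/dy[log(y**2 + 2/3)/3] = 2*y/(3*y**2 + 2) = f(y).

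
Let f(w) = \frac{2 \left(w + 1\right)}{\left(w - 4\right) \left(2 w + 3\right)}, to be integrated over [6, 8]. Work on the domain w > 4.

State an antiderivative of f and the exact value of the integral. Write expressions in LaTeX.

Factor the denominator (\left(w - 4\right) \left(2 w + 3\right)) and decompose: f = \frac{2}{11 \left(2 w + 3\right)} + \frac{10}{11 \left(w - 4\right)}; each piece integrates to a log, atan, or power term.
F(w) = \frac{10 \log{\left(w - 4 \right)} + \log{\left(w + \frac{3}{2} \right)}}{11} is an antiderivative of f.
Check: d/dw[\frac{10 \log{\left(w - 4 \right)} + \log{\left(w + \frac{3}{2} \right)}}{11}] = \frac{2 w + 2}{2 w^{2} - 5 w - 12}, which equals f(w).
F(8) = \frac{\log{\left(\frac{19}{2} \right)}}{11} + \frac{10 \log{\left(4 \right)}}{11}; F(6) = \frac{\log{\left(\frac{15}{2} \right)}}{11} + \frac{10 \log{\left(2 \right)}}{11}.
Integral = F(8) - F(6) = - \frac{10 \log{\left(2 \right)}}{11} - \frac{\log{\left(\frac{15}{2} \right)}}{11} + \frac{\log{\left(\frac{19}{2} \right)}}{11} + \frac{10 \log{\left(4 \right)}}{11}.

Antiderivative: F(w) = \frac{10 \log{\left(w - 4 \right)} + \log{\left(w + \frac{3}{2} \right)}}{11}; value = - \frac{10 \log{\left(2 \right)}}{11} - \frac{\log{\left(\frac{15}{2} \right)}}{11} + \frac{\log{\left(\frac{19}{2} \right)}}{11} + \frac{10 \log{\left(4 \right)}}{11}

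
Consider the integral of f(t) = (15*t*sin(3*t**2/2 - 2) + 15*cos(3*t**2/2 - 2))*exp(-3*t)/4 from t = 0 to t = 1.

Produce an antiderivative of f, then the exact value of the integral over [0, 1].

Recognize the product-rule pattern: f = u'v + uv' with u = -5*cos(3*t**2/2 - 2)/4, v = exp(-3*t), so integration by parts undoes it.
F(t) = -5*exp(-3*t)*cos(3*t**2/2 - 2)/4 is an antiderivative of f.
Check: d/dt[-5*exp(-3*t)*cos(3*t**2/2 - 2)/4] = (15*t*sin(3*t**2/2 - 2) + 15*cos(3*t**2/2 - 2))*exp(-3*t)/4 = f(t).
F(1) = -5*exp(-3)*cos(1/2)/4; F(0) = -5*cos(2)/4.
Integral = F(1) - F(0) = 5*cos(2)/4 - 5*exp(-3)*cos(1/2)/4.

Antiderivative: F(t) = -5*exp(-3*t)*cos(3*t**2/2 - 2)/4; value = 5*cos(2)/4 - 5*exp(-3)*cos(1/2)/4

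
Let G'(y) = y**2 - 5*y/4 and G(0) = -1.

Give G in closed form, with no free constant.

G(y) = (8*y**3 - 15*y**2 - 24)/24

The integrand splits into summands that can be handled one at a time.
A general antiderivative is y**3/3 - 5*y**2/8 + C.
The condition gives C = -1 - (0) = -1.
So G(y) = (8*y**3 - 15*y**2 - 24)/24.
Check: d/dy[(8*y**3 - 15*y**2 - 24)/24] = y**2 - 5*y/4 = G'(y).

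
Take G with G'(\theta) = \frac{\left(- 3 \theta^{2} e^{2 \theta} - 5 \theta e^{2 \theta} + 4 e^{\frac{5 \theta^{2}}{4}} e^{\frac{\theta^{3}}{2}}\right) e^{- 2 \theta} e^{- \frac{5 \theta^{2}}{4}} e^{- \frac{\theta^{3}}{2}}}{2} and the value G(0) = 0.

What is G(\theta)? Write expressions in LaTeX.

G(\theta) = \left(e^{2 \theta} e^{- \frac{\theta^{3}}{2} - \frac{5 \theta^{2}}{4}} - 1\right) e^{- 2 \theta}

Whatever form G(\theta) takes, its d/d\theta must return the stated G'(\theta).
A general antiderivative is e^{- \frac{\theta^{3}}{2} - \frac{5 \theta^{2}}{4}} - e^{- 2 \theta} + C.
The condition gives C = 0 - (0) = 0.
So G(\theta) = \left(e^{2 \theta} e^{- \frac{\theta^{3}}{2} - \frac{5 \theta^{2}}{4}} - 1\right) e^{- 2 \theta}.
Check: d/d\theta[\left(e^{2 \theta} e^{- \frac{\theta^{3}}{2} - \frac{5 \theta^{2}}{4}} - 1\right) e^{- 2 \theta}] = \frac{\left(- 3 \theta^{2} e^{2 \theta} e^{\frac{5 \theta^{2}}{4}} e^{\frac{\theta^{3}}{2}} - 5 \theta e^{2 \theta} e^{\frac{5 \theta^{2}}{4}} e^{\frac{\theta^{3}}{2}} + 4 e^{\frac{5 \theta^{2}}{2}} e^{\theta^{3}}\right) e^{- 2 \theta} e^{- \frac{5 \theta^{2}}{2}} e^{- \theta^{3}}}{2}, which equals G'(\theta).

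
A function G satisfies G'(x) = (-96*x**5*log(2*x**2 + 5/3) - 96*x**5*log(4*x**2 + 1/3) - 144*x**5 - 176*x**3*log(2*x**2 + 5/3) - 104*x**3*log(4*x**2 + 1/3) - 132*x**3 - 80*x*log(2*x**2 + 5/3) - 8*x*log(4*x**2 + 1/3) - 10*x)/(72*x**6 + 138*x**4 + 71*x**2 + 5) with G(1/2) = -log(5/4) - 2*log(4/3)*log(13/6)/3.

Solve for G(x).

G(x) = -log(x**2 + 1) - 2*log(2*x**2 + 5/3)*log(4*x**2 + 1/3)/3

Differentiate the proposed G(x) back; it has to land on the given G'(x).
A general antiderivative is -log(x**2 + 1) - 2*log(2*x**2 + 5/3)*log(4*x**2 + 1/3)/3 + C.
The condition gives C = -log(5/4) - 2*log(4/3)*log(13/6)/3 - (-log(5/4) - 2*log(4/3)*log(13/6)/3) = 0.
So G(x) = -log(x**2 + 1) - 2*log(2*x**2 + 5/3)*log(4*x**2 + 1/3)/3.
Check: d/dx[-log(x**2 + 1) - 2*log(2*x**2 + 5/3)*log(4*x**2 + 1/3)/3] = (-96*x**5*log(2*x**2 + 5/3) - 96*x**5*log(4*x**2 + 1/3) - 144*x**5 - 176*x**3*log(2*x**2 + 5/3) - 104*x**3*log(4*x**2 + 1/3) - 132*x**3 - 80*x*log(2*x**2 + 5/3) - 8*x*log(4*x**2 + 1/3) - 10*x)/(72*x**6 + 138*x**4 + 71*x**2 + 5) = G'(x).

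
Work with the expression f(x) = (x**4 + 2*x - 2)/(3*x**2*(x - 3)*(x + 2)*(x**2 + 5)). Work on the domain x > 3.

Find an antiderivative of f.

Factor the denominator (3*x**2*(x - 3)*(x + 2)*(x**2 + 5)) and decompose: f = -(x - 263)/(1890*(x**2 + 5)) - 1/(54*(x + 2)) + 17/(378*(x - 3)) - 7/(270*x) + 1/(45*x**2); each piece integrates to a log, atan, or power term.
Check: d/dx[-7*log(x)/270 + 17*log(x - 3)/378 - log(x + 2)/54 - log(x**2 + 5)/3780 + 263*sqrt(5)*atan(sqrt(5)*x/5)/9450 - 1/(45*x)] = (x**4 + 2*x - 2)/(3*x**6 - 3*x**5 - 3*x**4 - 15*x**3 - 90*x**2), which equals f(x).

An antiderivative is F(x) = -7*log(x)/270 + 17*log(x - 3)/378 - log(x + 2)/54 - log(x**2 + 5)/3780 + 263*sqrt(5)*atan(sqrt(5)*x/5)/9450 - 1/(45*x).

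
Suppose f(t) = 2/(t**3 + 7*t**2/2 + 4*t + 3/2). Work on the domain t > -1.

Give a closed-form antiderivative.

An antiderivative is F(t) = -8*log(t + 1) + 8*log(t + 3/2) - 4/(t + 1).

The denominator factors as (t + 1)**2*(2*t + 3); partial fractions split f into directly integrable pieces: 16/(2*t + 3) - 8/(t + 1) + 4/(t + 1)**2.
Check: d/dt[-8*log(t + 1) + 8*log(t + 3/2) - 4/(t + 1)] = 4/(2*t**3 + 7*t**2 + 8*t + 3), which equals f(t).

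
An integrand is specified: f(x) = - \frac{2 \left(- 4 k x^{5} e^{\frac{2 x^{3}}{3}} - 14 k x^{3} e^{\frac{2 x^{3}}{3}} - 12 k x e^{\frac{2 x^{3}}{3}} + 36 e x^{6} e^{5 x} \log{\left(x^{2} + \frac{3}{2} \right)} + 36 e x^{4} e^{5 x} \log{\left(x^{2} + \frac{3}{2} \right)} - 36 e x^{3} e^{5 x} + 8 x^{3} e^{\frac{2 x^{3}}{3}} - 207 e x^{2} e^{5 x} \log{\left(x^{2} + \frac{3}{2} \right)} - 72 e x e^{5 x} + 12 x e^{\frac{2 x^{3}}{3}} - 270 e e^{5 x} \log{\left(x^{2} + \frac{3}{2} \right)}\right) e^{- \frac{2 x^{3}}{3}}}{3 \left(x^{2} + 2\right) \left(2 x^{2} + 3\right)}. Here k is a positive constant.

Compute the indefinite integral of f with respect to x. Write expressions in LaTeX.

F(x) = \frac{2 \left(k x^{2} + 9 e^{- \frac{2 x^{3}}{3} + 5 x + 1} \log{\left(x^{2} + \frac{3}{2} \right)} - 2 \log{\left(\frac{x^{2}}{2} + 1 \right)}\right)}{3} + C

A candidate is checked by its d/dx: the result must match f(x).
Check: d/dx[\frac{2 \left(k x^{2} + 9 e^{- \frac{2 x^{3}}{3} + 5 x + 1} \log{\left(x^{2} + \frac{3}{2} \right)} - 2 \log{\left(\frac{x^{2}}{2} + 1 \right)}\right)}{3}] = \frac{8 k x^{5} + 28 k x^{3} + 24 k x - 72 e x^{6} e^{5 x} e^{- \frac{2 x^{3}}{3}} \log{\left(x^{2} + \frac{3}{2} \right)} - 72 e x^{4} e^{5 x} e^{- \frac{2 x^{3}}{3}} \log{\left(x^{2} + \frac{3}{2} \right)} + 72 e x^{3} e^{5 x} e^{- \frac{2 x^{3}}{3}} - 16 x^{3} + 414 e x^{2} e^{5 x} e^{- \frac{2 x^{3}}{3}} \log{\left(x^{2} + \frac{3}{2} \right)} + 144 e x e^{5 x} e^{- \frac{2 x^{3}}{3}} - 24 x + 540 e e^{5 x} e^{- \frac{2 x^{3}}{3}} \log{\left(x^{2} + \frac{3}{2} \right)}}{6 x^{4} + 21 x^{2} + 18}, which equals f(x).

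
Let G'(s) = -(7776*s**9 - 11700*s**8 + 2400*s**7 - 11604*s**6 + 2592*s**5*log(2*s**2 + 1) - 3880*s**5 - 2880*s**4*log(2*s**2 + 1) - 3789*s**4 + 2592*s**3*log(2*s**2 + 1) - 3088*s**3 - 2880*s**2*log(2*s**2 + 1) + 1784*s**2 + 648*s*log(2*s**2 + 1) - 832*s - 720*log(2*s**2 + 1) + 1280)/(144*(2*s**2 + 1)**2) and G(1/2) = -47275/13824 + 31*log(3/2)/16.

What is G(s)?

Recognize the product-rule pattern: G'(s) = u'v + uv' with u = 3*s**2/4 - 5*s/3, v = -3*s**4 - 5*s**3/4 + s**2/3 + 2*s/3 - 3*log(2*s**2 + 1) + 5 + 1/(3*(2*s**2 + 1)), so integration by parts undoes it.
A general antiderivative is (3*s**2/4 - 5*s/3)*(-3*s**4 - 5*s**3/4 + s**2/3 + 2*s/3 - 3*log(2*s**2 + 1) + 5 + 1/(3*(2*s**2 + 1))) + C.
The condition gives C = -47275/13824 + 31*log(3/2)/16 - (-47275/13824 + 31*log(3/2)/16) = 0.
So G(s) = s*(9*s - 20)*(-36*s**4*(2*s**2 + 1) - 15*s**3*(2*s**2 + 1) + 4*s**2*(2*s**2 + 1) + 120*s**2 + 8*s*(2*s**2 + 1) - 36*(2*s**2 + 1)*log(2*s**2 + 1) + 64)/(144*(2*s**2 + 1)).
Check: d/ds[s*(9*s - 20)*(-36*s**4*(2*s**2 + 1) - 15*s**3*(2*s**2 + 1) + 4*s**2*(2*s**2 + 1) + 120*s**2 + 8*s*(2*s**2 + 1) - 36*(2*s**2 + 1)*log(2*s**2 + 1) + 64)/(144*(2*s**2 + 1))] = (-7776*s**9 + 11700*s**8 - 2400*s**7 + 11604*s**6 - 2592*s**5*log(2*s**2 + 1) + 3880*s**5 + 2880*s**4*log(2*s**2 + 1) + 3789*s**4 - 2592*s**3*log(2*s**2 + 1) + 3088*s**3 + 2880*s**2*log(2*s**2 + 1) - 1784*s**2 - 648*s*log(2*s**2 + 1) + 832*s + 720*log(2*s**2 + 1) - 1280)/(576*s**4 + 576*s**2 + 144), which equals G'(s).

G(s) = s*(9*s - 20)*(-36*s**4*(2*s**2 + 1) - 15*s**3*(2*s**2 + 1) + 4*s**2*(2*s**2 + 1) + 120*s**2 + 8*s*(2*s**2 + 1) - 36*(2*s**2 + 1)*log(2*s**2 + 1) + 64)/(144*(2*s**2 + 1))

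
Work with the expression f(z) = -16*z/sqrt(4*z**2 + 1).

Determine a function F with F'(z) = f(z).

f matches the chain-rule pattern g'(h)*h' with inner function h(z) = 4*z**2 + 1; substituting u = h(z) collapses the integral.
Check: d/dz[-4*sqrt(4*z**2 + 1)] = -16*z/sqrt(4*z**2 + 1) = f(z).

An antiderivative is F(z) = -4*sqrt(4*z**2 + 1).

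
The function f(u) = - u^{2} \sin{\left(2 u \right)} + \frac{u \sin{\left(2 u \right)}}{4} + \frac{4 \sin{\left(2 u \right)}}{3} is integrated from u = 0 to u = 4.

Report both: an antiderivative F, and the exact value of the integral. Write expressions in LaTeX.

Antiderivative: F(u) = \frac{u^{2} \cos{\left(2 u \right)}}{2} - \frac{u \sin{\left(2 u \right)}}{2} - \frac{u \cos{\left(2 u \right)}}{8} + \frac{\sin{\left(2 u \right)}}{16} - \frac{11 \cos{\left(2 u \right)}}{12}; value = - \frac{31 \sin{\left(8 \right)}}{16} + \frac{79 \cos{\left(8 \right)}}{12} + \frac{11}{12}

Integrate term by term and add the pieces.
F(u) = \frac{u^{2} \cos{\left(2 u \right)}}{2} - \frac{u \sin{\left(2 u \right)}}{2} - \frac{u \cos{\left(2 u \right)}}{8} + \frac{\sin{\left(2 u \right)}}{16} - \frac{11 \cos{\left(2 u \right)}}{12} is an antiderivative of f.
Check: d/du[\frac{u^{2} \cos{\left(2 u \right)}}{2} - \frac{u \sin{\left(2 u \right)}}{2} - \frac{u \cos{\left(2 u \right)}}{8} + \frac{\sin{\left(2 u \right)}}{16} - \frac{11 \cos{\left(2 u \right)}}{12}] = - u^{2} \sin{\left(2 u \right)} + \frac{u \sin{\left(2 u \right)}}{4} + \frac{4 \sin{\left(2 u \right)}}{3} = f(u).
F(4) = - \frac{31 \sin{\left(8 \right)}}{16} + \frac{79 \cos{\left(8 \right)}}{12}; F(0) = - \frac{11}{12}.
Integral = F(4) - F(0) = - \frac{31 \sin{\left(8 \right)}}{16} + \frac{79 \cos{\left(8 \right)}}{12} + \frac{11}{12}.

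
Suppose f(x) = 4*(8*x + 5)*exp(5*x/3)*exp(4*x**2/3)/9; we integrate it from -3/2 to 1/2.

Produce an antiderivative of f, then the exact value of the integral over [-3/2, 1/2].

Antiderivative: F(x) = 4*exp(5*x/3)*exp(4*x**2/3)/3; value = -4*exp(1/2)/3 + 4*exp(7/6)/3

The substitution u = 4*x**2/3 + 5*x/3 works: f is exactly (dF/du)*(du/dx) for that inner function.
F(x) = 4*exp(5*x/3)*exp(4*x**2/3)/3 is an antiderivative of f.
Check: d/dx[4*exp(5*x/3)*exp(4*x**2/3)/3] = 32*x*exp(5*x/3)*exp(4*x**2/3)/9 + 20*exp(5*x/3)*exp(4*x**2/3)/9, which equals f(x).
F(1/2) = 4*exp(7/6)/3; F(-3/2) = 4*exp(1/2)/3.
Integral = F(1/2) - F(-3/2) = -4*exp(1/2)/3 + 4*exp(7/6)/3.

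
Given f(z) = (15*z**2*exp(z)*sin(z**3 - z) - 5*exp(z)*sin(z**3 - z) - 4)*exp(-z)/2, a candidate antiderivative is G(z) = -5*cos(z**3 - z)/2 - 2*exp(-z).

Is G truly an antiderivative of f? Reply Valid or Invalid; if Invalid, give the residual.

Invalid: d/dz[G] - f = 4*exp(-z), which is not 0.

d/dz[G] = (15*z**2*exp(z)*sin(z**3 - z) - 5*exp(z)*sin(z**3 - z) + 4)*exp(-z)/2
d/dz[G] - f(z) = 4*exp(-z) != 0.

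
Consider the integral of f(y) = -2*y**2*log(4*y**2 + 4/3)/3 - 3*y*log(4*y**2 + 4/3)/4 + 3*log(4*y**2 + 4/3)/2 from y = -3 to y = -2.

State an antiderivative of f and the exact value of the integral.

Integrate term by term and add the pieces.
F(y) = -2*y**3*log(y**2 + 1/3)/9 - 4*y**3*log(2)/9 + 4*y**3/27 - 3*y**2*log(y**2 + 1/3)/8 - 3*y**2*log(2)/4 + 3*y**2/8 + 3*y*log(y**2 + 1/3)/2 - 85*y/27 + 3*y*log(2) - log(y**2 + 1/3)/8 + 85*sqrt(3)*atan(sqrt(3)*y)/81 is an antiderivative of f.
Check: d/dy[-2*y**3*log(y**2 + 1/3)/9 - 4*y**3*log(2)/9 + 4*y**3/27 - 3*y**2*log(y**2 + 1/3)/8 - 3*y**2*log(2)/4 + 3*y**2/8 + 3*y*log(y**2 + 1/3)/2 - 85*y/27 + 3*y*log(2) - log(y**2 + 1/3)/8 + 85*sqrt(3)*atan(sqrt(3)*y)/81] = -2*y**2*log(y**2 + 1/3)/3 - 4*y**2*log(2)/3 - 3*y*log(y**2 + 1/3)/4 - 3*y*log(2)/2 + 3*log(y**2 + 1/3)/2 + 3*log(2), which equals f(y).
F(-2) = -205*log(13/3)/72 - 49*log(2)/9 - 85*sqrt(3)*atan(2*sqrt(3))/81 + 119/18; F(-3) = -2*log(28/3) - 15*log(2)/4 - 85*sqrt(3)*atan(3*sqrt(3))/81 + 635/72.
Integral = F(-2) - F(-3) = -49*log(52/3)/18 - 85*sqrt(3)*atan(2*sqrt(3))/81 - 53/24 - log(13/3)/8 + log(28/3)/8 + 85*sqrt(3)*atan(3*sqrt(3))/81 + 15*log(112/3)/8.

Antiderivative: F(y) = -2*y**3*log(y**2 + 1/3)/9 - 4*y**3*log(2)/9 + 4*y**3/27 - 3*y**2*log(y**2 + 1/3)/8 - 3*y**2*log(2)/4 + 3*y**2/8 + 3*y*log(y**2 + 1/3)/2 - 85*y/27 + 3*y*log(2) - log(y**2 + 1/3)/8 + 85*sqrt(3)*atan(sqrt(3)*y)/81; value = -49*log(52/3)/18 - 85*sqrt(3)*atan(2*sqrt(3))/81 - 53/24 - log(13/3)/8 + log(28/3)/8 + 85*sqrt(3)*atan(3*sqrt(3))/81 + 15*log(112/3)/8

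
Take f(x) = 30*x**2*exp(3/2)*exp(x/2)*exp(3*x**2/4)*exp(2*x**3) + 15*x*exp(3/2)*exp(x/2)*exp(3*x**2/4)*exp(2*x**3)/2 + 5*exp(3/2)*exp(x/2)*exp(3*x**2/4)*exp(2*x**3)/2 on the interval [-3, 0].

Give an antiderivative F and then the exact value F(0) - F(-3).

f matches the chain-rule pattern g'(h)*h' with inner function h(x) = 2*x**3 + 3*x**2/4 + x/2 + 3/2; substituting u = h(x) collapses the integral.
F(x) = 5*exp(2*x**3 + 3*x**2/4 + x/2 + 3/2) is an antiderivative of f.
Check: d/dx[5*exp(2*x**3 + 3*x**2/4 + x/2 + 3/2)] = 30*x**2*exp(3/2)*exp(x/2)*exp(3*x**2/4)*exp(2*x**3) + 15*x*exp(3/2)*exp(x/2)*exp(3*x**2/4)*exp(2*x**3)/2 + 5*exp(3/2)*exp(x/2)*exp(3*x**2/4)*exp(2*x**3)/2 = f(x).
F(0) = 5*exp(3/2); F(-3) = 5*exp(-189/4).
Integral = F(0) - F(-3) = -5*exp(-189/4) + 5*exp(3/2).

Antiderivative: F(x) = 5*exp(2*x**3 + 3*x**2/4 + x/2 + 3/2); value = -5*exp(-189/4) + 5*exp(3/2)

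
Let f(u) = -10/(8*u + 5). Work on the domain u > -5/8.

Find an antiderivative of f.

A candidate is checked by its d/du: the result must match f(u).
Check: d/du[-5*log(4*u + 5/2)/4] = -10/(8*u + 5) = f(u).

An antiderivative is F(u) = -5*log(4*u + 5/2)/4.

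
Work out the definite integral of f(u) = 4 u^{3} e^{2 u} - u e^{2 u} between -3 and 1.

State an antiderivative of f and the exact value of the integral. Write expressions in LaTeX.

Recognize the product-rule pattern: f = v'r + vr' with v = 2 u^{3} - 3 u^{2} + \frac{5 u}{2} - \frac{5}{4}, r = e^{2 u}, so integration by parts undoes it.
F(u) = \frac{\left(8 u^{3} - 12 u^{2} + 10 u - 5\right) e^{2 u}}{4} is an antiderivative of f.
Check: d/du[\frac{\left(8 u^{3} - 12 u^{2} + 10 u - 5\right) e^{2 u}}{4}] = 4 u^{3} e^{2 u} - u e^{2 u} = f(u).
F(1) = \frac{e^{2}}{4}; F(-3) = - \frac{359}{4 e^{6}}.
Integral = F(1) - F(-3) = \frac{359}{4 e^{6}} + \frac{e^{2}}{4}.

Antiderivative: F(u) = \frac{\left(8 u^{3} - 12 u^{2} + 10 u - 5\right) e^{2 u}}{4}; value = \frac{359}{4 e^{6}} + \frac{e^{2}}{4}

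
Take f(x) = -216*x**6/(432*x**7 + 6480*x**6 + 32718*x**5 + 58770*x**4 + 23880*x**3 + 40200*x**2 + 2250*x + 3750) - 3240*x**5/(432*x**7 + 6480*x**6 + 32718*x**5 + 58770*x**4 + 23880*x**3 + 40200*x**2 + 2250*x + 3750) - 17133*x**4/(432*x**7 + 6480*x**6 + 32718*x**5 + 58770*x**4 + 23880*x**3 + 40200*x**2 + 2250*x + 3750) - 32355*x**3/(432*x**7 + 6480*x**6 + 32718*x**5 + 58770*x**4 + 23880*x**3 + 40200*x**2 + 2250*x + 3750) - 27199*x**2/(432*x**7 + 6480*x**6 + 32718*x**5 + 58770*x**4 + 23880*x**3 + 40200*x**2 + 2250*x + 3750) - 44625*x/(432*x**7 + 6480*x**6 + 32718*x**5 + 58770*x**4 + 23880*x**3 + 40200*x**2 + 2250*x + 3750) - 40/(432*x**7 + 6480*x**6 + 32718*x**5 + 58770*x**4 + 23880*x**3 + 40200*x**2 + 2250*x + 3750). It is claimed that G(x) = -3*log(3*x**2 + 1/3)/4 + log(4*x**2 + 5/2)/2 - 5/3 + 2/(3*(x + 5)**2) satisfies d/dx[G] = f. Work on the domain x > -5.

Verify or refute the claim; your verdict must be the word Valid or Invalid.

d/dx[G] = (-216*x**6 - 3240*x**5 - 17133*x**4 - 32355*x**3 - 27199*x**2 - 44625*x - 40)/(432*x**7 + 6480*x**6 + 32718*x**5 + 58770*x**4 + 23880*x**3 + 40200*x**2 + 2250*x + 3750)
This equals f(x) exactly, so the claim holds.

Valid - the claim checks out under differentiation.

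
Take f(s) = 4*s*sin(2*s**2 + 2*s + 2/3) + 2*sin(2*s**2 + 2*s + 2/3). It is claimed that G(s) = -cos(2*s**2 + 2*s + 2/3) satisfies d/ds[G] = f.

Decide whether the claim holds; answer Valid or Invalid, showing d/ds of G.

d/ds[G] = 4*s*sin(2*s**2 + 2*s + 2/3) + 2*sin(2*s**2 + 2*s + 2/3)
This equals f(s) exactly, so the claim holds.

Valid - the claim checks out under differentiation.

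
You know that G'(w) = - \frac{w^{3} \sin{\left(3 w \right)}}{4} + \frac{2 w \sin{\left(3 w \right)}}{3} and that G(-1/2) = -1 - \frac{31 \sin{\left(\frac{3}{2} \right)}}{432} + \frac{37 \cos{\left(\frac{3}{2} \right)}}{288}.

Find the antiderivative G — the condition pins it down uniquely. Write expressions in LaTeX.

Integrate term by term and add the pieces.
A general antiderivative is \frac{w^{3} \cos{\left(3 w \right)}}{12} - \frac{w^{2} \sin{\left(3 w \right)}}{12} - \frac{5 w \cos{\left(3 w \right)}}{18} + \frac{5 \sin{\left(3 w \right)}}{54} + C.
The condition gives C = -1 - \frac{31 \sin{\left(\frac{3}{2} \right)}}{432} + \frac{37 \cos{\left(\frac{3}{2} \right)}}{288} - (- \frac{31 \sin{\left(\frac{3}{2} \right)}}{432} + \frac{37 \cos{\left(\frac{3}{2} \right)}}{288}) = -1.
So G(w) = \frac{w^{3} \cos{\left(3 w \right)}}{12} - \frac{w^{2} \sin{\left(3 w \right)}}{12} - \frac{5 w \cos{\left(3 w \right)}}{18} + \frac{5 \sin{\left(3 w \right)}}{54} - 1.
Check: d/dw[\frac{w^{3} \cos{\left(3 w \right)}}{12} - \frac{w^{2} \sin{\left(3 w \right)}}{12} - \frac{5 w \cos{\left(3 w \right)}}{18} + \frac{5 \sin{\left(3 w \right)}}{54} - 1] = - \frac{w^{3} \sin{\left(3 w \right)}}{4} + \frac{2 w \sin{\left(3 w \right)}}{3} = G'(w).

G(w) = \frac{w^{3} \cos{\left(3 w \right)}}{12} - \frac{w^{2} \sin{\left(3 w \right)}}{12} - \frac{5 w \cos{\left(3 w \right)}}{18} + \frac{5 \sin{\left(3 w \right)}}{54} - 1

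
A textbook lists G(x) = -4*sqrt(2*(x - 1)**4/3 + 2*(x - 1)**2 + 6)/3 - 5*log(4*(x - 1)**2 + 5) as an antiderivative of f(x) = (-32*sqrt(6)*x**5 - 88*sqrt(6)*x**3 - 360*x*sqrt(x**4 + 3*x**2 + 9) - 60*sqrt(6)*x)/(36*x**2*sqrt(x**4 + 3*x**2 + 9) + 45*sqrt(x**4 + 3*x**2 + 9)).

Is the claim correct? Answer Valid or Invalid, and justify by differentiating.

d/dx[G] = (-32*sqrt(6)*x**5 + 160*sqrt(6)*x**4 - 408*sqrt(6)*x**3 + 584*sqrt(6)*x**2 - 360*x*sqrt(x**4 - 4*x**3 + 9*x**2 - 10*x + 13) - 484*sqrt(6)*x + 360*sqrt(x**4 - 4*x**3 + 9*x**2 - 10*x + 13) + 180*sqrt(6))/(36*x**2*sqrt(x**4 - 4*x**3 + 9*x**2 - 10*x + 13) - 72*x*sqrt(x**4 - 4*x**3 + 9*x**2 - 10*x + 13) + 81*sqrt(x**4 - 4*x**3 + 9*x**2 - 10*x + 13))
d/dx[G] - f(x) = (-128*sqrt(6)*x**7*sqrt(x**4 + 3*x**2 + 9) + 128*sqrt(6)*x**7*sqrt(x**4 - 4*x**3 + 9*x**2 - 10*x + 13) + 640*sqrt(6)*x**6*sqrt(x**4 + 3*x**2 + 9) - 256*sqrt(6)*x**6*sqrt(x**4 - 4*x**3 + 9*x**2 - 10*x + 13) - 1792*sqrt(6)*x**5*sqrt(x**4 + 3*x**2 + 9) + 640*sqrt(6)*x**5*sqrt(x**4 - 4*x**3 + 9*x**2 - 10*x + 13) + 3136*sqrt(6)*x**4*sqrt(x**4 + 3*x**2 + 9) - 704*sqrt(6)*x**4*sqrt(x**4 - 4*x**3 + 9*x**2 - 10*x + 13) - 3976*sqrt(6)*x**3*sqrt(x**4 + 3*x**2 + 9) + 1032*sqrt(6)*x**3*sqrt(x**4 - 4*x**3 + 9*x**2 - 10*x + 13) - 1440*x**2*sqrt(x**4 + 3*x**2 + 9)*sqrt(x**4 - 4*x**3 + 9*x**2 - 10*x + 13) + 3640*sqrt(6)*x**2*sqrt(x**4 + 3*x**2 + 9) - 480*sqrt(6)*x**2*sqrt(x**4 - 4*x**3 + 9*x**2 - 10*x + 13) + 1440*x*sqrt(x**4 + 3*x**2 + 9)*sqrt(x**4 - 4*x**3 + 9*x**2 - 10*x + 13) - 2420*sqrt(6)*x*sqrt(x**4 + 3*x**2 + 9) + 540*sqrt(6)*x*sqrt(x**4 - 4*x**3 + 9*x**2 - 10*x + 13) + 1800*sqrt(x**4 + 3*x**2 + 9)*sqrt(x**4 - 4*x**3 + 9*x**2 - 10*x + 13) + 900*sqrt(6)*sqrt(x**4 + 3*x**2 + 9))/(144*x**4*sqrt(x**4 + 3*x**2 + 9)*sqrt(x**4 - 4*x**3 + 9*x**2 - 10*x + 13) - 288*x**3*sqrt(x**4 + 3*x**2 + 9)*sqrt(x**4 - 4*x**3 + 9*x**2 - 10*x + 13) + 504*x**2*sqrt(x**4 + 3*x**2 + 9)*sqrt(x**4 - 4*x**3 + 9*x**2 - 10*x + 13) - 360*x*sqrt(x**4 + 3*x**2 + 9)*sqrt(x**4 - 4*x**3 + 9*x**2 - 10*x + 13) + 405*sqrt(x**4 + 3*x**2 + 9)*sqrt(x**4 - 4*x**3 + 9*x**2 - 10*x + 13)) != 0.

Invalid: d/dx[G] - f = (-128*sqrt(6)*x**7*sqrt(x**4 + 3*x**2 + 9) + 128*sqrt(6)*x**7*sqrt(x**4 - 4*x**3 + 9*x**2 - 10*x + 13) + 640*sqrt(6)*x**6*sqrt(x**4 + 3*x**2 + 9) - 256*sqrt(6)*x**6*sqrt(x**4 - 4*x**3 + 9*x**2 - 10*x + 13) - 1792*sqrt(6)*x**5*sqrt(x**4 + 3*x**2 + 9) + 640*sqrt(6)*x**5*sqrt(x**4 - 4*x**3 + 9*x**2 - 10*x + 13) + 3136*sqrt(6)*x**4*sqrt(x**4 + 3*x**2 + 9) - 704*sqrt(6)*x**4*sqrt(x**4 - 4*x**3 + 9*x**2 - 10*x + 13) - 3976*sqrt(6)*x**3*sqrt(x**4 + 3*x**2 + 9) + 1032*sqrt(6)*x**3*sqrt(x**4 - 4*x**3 + 9*x**2 - 10*x + 13) - 1440*x**2*sqrt(x**4 + 3*x**2 + 9)*sqrt(x**4 - 4*x**3 + 9*x**2 - 10*x + 13) + 3640*sqrt(6)*x**2*sqrt(x**4 + 3*x**2 + 9) - 480*sqrt(6)*x**2*sqrt(x**4 - 4*x**3 + 9*x**2 - 10*x + 13) + 1440*x*sqrt(x**4 + 3*x**2 + 9)*sqrt(x**4 - 4*x**3 + 9*x**2 - 10*x + 13) - 2420*sqrt(6)*x*sqrt(x**4 + 3*x**2 + 9) + 540*sqrt(6)*x*sqrt(x**4 - 4*x**3 + 9*x**2 - 10*x + 13) + 1800*sqrt(x**4 + 3*x**2 + 9)*sqrt(x**4 - 4*x**3 + 9*x**2 - 10*x + 13) + 900*sqrt(6)*sqrt(x**4 + 3*x**2 + 9))/(144*x**4*sqrt(x**4 + 3*x**2 + 9)*sqrt(x**4 - 4*x**3 + 9*x**2 - 10*x + 13) - 288*x**3*sqrt(x**4 + 3*x**2 + 9)*sqrt(x**4 - 4*x**3 + 9*x**2 - 10*x + 13) + 504*x**2*sqrt(x**4 + 3*x**2 + 9)*sqrt(x**4 - 4*x**3 + 9*x**2 - 10*x + 13) - 360*x*sqrt(x**4 + 3*x**2 + 9)*sqrt(x**4 - 4*x**3 + 9*x**2 - 10*x + 13) + 405*sqrt(x**4 + 3*x**2 + 9)*sqrt(x**4 - 4*x**3 + 9*x**2 - 10*x + 13)), which is not 0.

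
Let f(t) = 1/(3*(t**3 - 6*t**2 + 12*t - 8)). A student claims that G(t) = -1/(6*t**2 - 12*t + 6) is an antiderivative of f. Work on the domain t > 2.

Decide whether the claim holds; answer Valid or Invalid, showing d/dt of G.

Invalid: d/dt[G] - f = (-3*t**2 + 9*t - 7)/(3*t**6 - 27*t**5 + 99*t**4 - 189*t**3 + 198*t**2 - 108*t + 24), which is not 0.

d/dt[G] = 1/(3*t**3 - 9*t**2 + 9*t - 3)
d/dt[G] - f(t) = (-3*t**2 + 9*t - 7)/(3*t**6 - 27*t**5 + 99*t**4 - 189*t**3 + 198*t**2 - 108*t + 24) != 0.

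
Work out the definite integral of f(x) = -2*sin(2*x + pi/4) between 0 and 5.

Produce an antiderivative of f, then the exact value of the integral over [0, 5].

Antiderivative: F(x) = cos(2*x + pi/4); value = -sqrt(2)/2 + cos(pi/4 + 10)

Check any antiderivative F(x) by computing F'(x) and comparing it with f(x).
F(x) = cos(2*x + pi/4) is an antiderivative of f.
Check: d/dx[cos(2*x + pi/4)] = -2*sin(2*x + pi/4) = f(x).
F(5) = cos(pi/4 + 10); F(0) = sqrt(2)/2.
Integral = F(5) - F(0) = -sqrt(2)/2 + cos(pi/4 + 10).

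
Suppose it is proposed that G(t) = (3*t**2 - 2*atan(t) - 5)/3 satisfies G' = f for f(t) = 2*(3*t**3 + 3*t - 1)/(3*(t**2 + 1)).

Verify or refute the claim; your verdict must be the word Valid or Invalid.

d/dt[G] = (6*t**3 + 6*t - 2)/(3*t**2 + 3)
This equals f(t) exactly, so the claim holds.

Valid. The derivative of G reproduces f.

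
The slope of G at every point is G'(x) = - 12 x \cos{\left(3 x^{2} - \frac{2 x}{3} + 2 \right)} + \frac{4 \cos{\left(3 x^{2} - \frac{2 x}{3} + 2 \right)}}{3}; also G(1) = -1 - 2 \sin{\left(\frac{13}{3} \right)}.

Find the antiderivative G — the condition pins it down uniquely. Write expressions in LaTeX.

The substitution u = 3 x^{2} - \frac{2 x}{3} + 2 works: G'(x) is exactly (dG/du)*(du/dx) for that inner function.
A general antiderivative is - 2 \sin{\left(3 x^{2} - \frac{2 x}{3} + 2 \right)} + C.
The condition gives C = -1 - 2 \sin{\left(\frac{13}{3} \right)} - (- 2 \sin{\left(\frac{13}{3} \right)}) = -1.
So G(x) = - 2 \sin{\left(3 x^{2} - \frac{2 x}{3} + 2 \right)} - 1.
Check: d/dx[- 2 \sin{\left(3 x^{2} - \frac{2 x}{3} + 2 \right)} - 1] = - 12 x \cos{\left(3 x^{2} - \frac{2 x}{3} + 2 \right)} + \frac{4 \cos{\left(3 x^{2} - \frac{2 x}{3} + 2 \right)}}{3} = G'(x).

G(x) = - 2 \sin{\left(3 x^{2} - \frac{2 x}{3} + 2 \right)} - 1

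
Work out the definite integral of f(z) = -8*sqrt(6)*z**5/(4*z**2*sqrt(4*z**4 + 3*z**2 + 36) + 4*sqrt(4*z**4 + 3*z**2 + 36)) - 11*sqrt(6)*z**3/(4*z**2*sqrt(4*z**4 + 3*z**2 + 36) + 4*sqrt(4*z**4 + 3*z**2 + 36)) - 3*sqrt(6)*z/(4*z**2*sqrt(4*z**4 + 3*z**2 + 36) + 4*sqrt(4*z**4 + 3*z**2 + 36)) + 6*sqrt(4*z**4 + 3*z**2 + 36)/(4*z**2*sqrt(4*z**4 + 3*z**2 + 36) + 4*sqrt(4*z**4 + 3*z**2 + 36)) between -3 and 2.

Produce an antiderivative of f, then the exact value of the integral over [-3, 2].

The integrand splits into summands that can be handled one at a time.
F(z) = sqrt(6)*(-3*sqrt(4*z**4 + 3*z**2 + 36) + 3*sqrt(6)*atan(z))/12 is an antiderivative of f.
Check: d/dz[sqrt(6)*(-3*sqrt(4*z**4 + 3*z**2 + 36) + 3*sqrt(6)*atan(z))/12] = (-8*sqrt(6)*z**5 - 11*sqrt(6)*z**3 - 3*sqrt(6)*z + 6*sqrt(4*z**4 + 3*z**2 + 36))/(4*z**2*sqrt(4*z**4 + 3*z**2 + 36) + 4*sqrt(4*z**4 + 3*z**2 + 36)), which equals f(z).
F(2) = -sqrt(42) + 3*atan(2)/2; F(-3) = -3*sqrt(258)/4 - 3*atan(3)/2.
Integral = F(2) - F(-3) = -sqrt(42) + 3*atan(2)/2 + 3*atan(3)/2 + 3*sqrt(258)/4.

Antiderivative: F(z) = sqrt(6)*(-3*sqrt(4*z**4 + 3*z**2 + 36) + 3*sqrt(6)*atan(z))/12; value = -sqrt(42) + 3*atan(2)/2 + 3*atan(3)/2 + 3*sqrt(258)/4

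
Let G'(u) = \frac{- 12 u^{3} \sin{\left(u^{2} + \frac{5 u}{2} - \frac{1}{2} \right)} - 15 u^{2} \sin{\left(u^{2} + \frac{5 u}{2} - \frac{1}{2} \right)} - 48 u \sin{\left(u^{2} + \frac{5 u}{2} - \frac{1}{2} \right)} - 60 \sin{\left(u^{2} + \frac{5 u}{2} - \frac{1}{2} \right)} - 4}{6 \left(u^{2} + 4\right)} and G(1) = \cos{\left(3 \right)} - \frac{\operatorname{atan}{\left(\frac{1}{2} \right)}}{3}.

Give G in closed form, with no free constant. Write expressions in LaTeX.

G(u) = \cos{\left(u^{2} + \frac{5 u}{2} - \frac{1}{2} \right)} - \frac{\operatorname{atan}{\left(\frac{u}{2} \right)}}{3}

Whatever form G(u) takes, its d/du must return the stated G'(u).
A general antiderivative is \cos{\left(u^{2} + \frac{5 u}{2} - \frac{1}{2} \right)} - \frac{\operatorname{atan}{\left(\frac{u}{2} \right)}}{3} + C.
The condition gives C = \cos{\left(3 \right)} - \frac{\operatorname{atan}{\left(\frac{1}{2} \right)}}{3} - (\cos{\left(3 \right)} - \frac{\operatorname{atan}{\left(\frac{1}{2} \right)}}{3}) = 0.
So G(u) = \cos{\left(u^{2} + \frac{5 u}{2} - \frac{1}{2} \right)} - \frac{\operatorname{atan}{\left(\frac{u}{2} \right)}}{3}.
Check: d/du[\cos{\left(u^{2} + \frac{5 u}{2} - \frac{1}{2} \right)} - \frac{\operatorname{atan}{\left(\frac{u}{2} \right)}}{3}] = \frac{- 12 u^{3} \sin{\left(u^{2} + \frac{5 u}{2} - \frac{1}{2} \right)} - 15 u^{2} \sin{\left(u^{2} + \frac{5 u}{2} - \frac{1}{2} \right)} - 48 u \sin{\left(u^{2} + \frac{5 u}{2} - \frac{1}{2} \right)} - 60 \sin{\left(u^{2} + \frac{5 u}{2} - \frac{1}{2} \right)} - 4}{6 u^{2} + 24}, which equals G'(u).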